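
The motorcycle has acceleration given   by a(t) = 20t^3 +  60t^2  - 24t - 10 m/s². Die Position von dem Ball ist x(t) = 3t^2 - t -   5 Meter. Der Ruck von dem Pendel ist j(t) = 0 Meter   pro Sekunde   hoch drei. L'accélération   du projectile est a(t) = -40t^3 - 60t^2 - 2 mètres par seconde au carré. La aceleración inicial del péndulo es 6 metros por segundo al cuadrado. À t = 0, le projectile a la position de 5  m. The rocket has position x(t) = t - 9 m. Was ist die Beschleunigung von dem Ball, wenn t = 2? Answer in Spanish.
Para resolver esto, necesitamos tomar 2 derivadas de nuestra ecuación de la posición x(t) = 3·t^2 - t - 5. Tomando d/dt de x(t), encontramos v(t) = 6·t - 1. Derivando la velocidad, obtenemos la aceleración: a(t) = 6. Tenemos la aceleración a(t) = 6. Sustituyendo t = 2: a(2) = 6.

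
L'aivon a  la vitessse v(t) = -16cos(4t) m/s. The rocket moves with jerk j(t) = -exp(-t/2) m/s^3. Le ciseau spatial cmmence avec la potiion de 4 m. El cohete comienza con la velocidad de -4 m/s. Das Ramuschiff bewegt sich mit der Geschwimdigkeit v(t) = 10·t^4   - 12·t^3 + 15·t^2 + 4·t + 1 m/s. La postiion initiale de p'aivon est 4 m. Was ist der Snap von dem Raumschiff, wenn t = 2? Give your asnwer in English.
To solve this, we need to take 3 derivatives of our velocity equation v(t) = 10·t^4 - 12·t^3 + 15·t^2 + 4·t + 1. Differentiating velocity, we get acceleration: a(t) = 40·t^3 - 36·t^2 + 30·t + 4. The derivative of acceleration gives jerk: j(t) = 120·t^2 - 72·t + 30. The derivative of jerk gives snap: s(t) = 240·t - 72. From the given snap equation s(t) = 240·t - 72, we substitute t = 2 to get s = 408.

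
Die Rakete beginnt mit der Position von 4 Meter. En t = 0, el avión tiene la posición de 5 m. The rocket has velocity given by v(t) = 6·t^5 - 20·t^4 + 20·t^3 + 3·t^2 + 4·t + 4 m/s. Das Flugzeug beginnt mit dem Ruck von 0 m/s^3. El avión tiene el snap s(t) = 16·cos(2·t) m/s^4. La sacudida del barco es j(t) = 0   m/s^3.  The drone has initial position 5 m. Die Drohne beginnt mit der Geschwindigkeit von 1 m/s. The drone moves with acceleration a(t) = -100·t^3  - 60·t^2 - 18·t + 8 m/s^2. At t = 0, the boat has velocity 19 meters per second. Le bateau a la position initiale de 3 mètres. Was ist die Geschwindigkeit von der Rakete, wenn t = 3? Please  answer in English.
Using v(t) = 6·t^5 - 20·t^4 + 20·t^3 + 3·t^2 + 4·t + 4 and substituting t = 3, we find v = 421.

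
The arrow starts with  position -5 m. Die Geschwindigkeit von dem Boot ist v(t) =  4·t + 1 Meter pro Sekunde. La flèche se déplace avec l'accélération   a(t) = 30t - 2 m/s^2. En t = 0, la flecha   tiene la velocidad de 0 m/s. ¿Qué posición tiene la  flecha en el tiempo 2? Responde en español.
Debemos encontrar la antiderivada de nuestra ecuación de la aceleración a(t) = 30·t - 2 2 veces. Tomando ∫a(t)dt y aplicando v(0) = 0, encontramos v(t) = t·(15·t - 2). Tomando ∫v(t)dt y aplicando x(0) = -5, encontramos x(t) = 5·t^3 - t^2 - 5. De la ecuación de la posición x(t) = 5·t^3 - t^2 - 5, sustituimos t = 2 para obtener x = 31.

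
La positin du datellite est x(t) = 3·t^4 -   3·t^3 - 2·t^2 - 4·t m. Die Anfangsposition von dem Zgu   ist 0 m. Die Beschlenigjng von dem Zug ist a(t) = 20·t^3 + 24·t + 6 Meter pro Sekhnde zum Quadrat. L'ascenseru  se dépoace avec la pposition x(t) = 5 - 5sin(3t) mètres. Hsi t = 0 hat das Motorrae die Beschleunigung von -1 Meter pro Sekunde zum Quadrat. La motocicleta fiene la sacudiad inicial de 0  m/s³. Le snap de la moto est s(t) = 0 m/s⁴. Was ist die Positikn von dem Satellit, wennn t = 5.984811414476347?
Aus der Gleichung für die Position x(t) = 3·t^4 - 3·t^3 - 2·t^2 - 4·t, setzen wir t = 5.984811414476347 ein und erhalten x = 3110.11389715050.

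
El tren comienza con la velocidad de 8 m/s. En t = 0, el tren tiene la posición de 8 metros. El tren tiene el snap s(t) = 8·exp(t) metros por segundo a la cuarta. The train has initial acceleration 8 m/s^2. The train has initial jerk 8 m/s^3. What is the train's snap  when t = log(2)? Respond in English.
Using s(t) = 8·exp(t) and substituting t = log(2), we find s = 16.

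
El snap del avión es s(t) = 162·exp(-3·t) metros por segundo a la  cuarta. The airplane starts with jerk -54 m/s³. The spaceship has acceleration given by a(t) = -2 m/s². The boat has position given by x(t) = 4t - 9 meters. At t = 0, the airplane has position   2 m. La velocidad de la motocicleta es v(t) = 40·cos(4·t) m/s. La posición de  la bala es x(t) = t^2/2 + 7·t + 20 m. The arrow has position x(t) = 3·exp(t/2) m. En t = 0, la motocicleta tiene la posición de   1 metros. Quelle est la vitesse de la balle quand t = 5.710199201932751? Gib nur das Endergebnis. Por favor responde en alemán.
Bei t = 5.710199201932751, v = 12.7101992019328.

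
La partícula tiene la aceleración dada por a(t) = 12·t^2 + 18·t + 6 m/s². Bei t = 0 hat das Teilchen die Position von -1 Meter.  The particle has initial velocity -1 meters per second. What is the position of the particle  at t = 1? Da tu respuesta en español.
Para resolver esto, necesitamos tomar 2 integrales de nuestra ecuación de la aceleración a(t) = 12·t^2 + 18·t + 6. Tomando ∫a(t)dt y aplicando v(0) = -1, encontramos v(t) = 4·t^3 + 9·t^2 + 6·t - 1. Tomando ∫v(t)dt y aplicando x(0) = -1, encontramos x(t) = t^4 + 3·t^3 + 3·t^2 - t - 1. Usando x(t) = t^4 + 3·t^3 + 3·t^2 - t - 1 y sustituyendo t = 1, encontramos x = 5.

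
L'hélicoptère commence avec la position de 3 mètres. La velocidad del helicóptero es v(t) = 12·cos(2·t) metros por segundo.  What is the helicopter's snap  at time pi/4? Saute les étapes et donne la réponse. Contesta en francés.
s(pi/4) = 96.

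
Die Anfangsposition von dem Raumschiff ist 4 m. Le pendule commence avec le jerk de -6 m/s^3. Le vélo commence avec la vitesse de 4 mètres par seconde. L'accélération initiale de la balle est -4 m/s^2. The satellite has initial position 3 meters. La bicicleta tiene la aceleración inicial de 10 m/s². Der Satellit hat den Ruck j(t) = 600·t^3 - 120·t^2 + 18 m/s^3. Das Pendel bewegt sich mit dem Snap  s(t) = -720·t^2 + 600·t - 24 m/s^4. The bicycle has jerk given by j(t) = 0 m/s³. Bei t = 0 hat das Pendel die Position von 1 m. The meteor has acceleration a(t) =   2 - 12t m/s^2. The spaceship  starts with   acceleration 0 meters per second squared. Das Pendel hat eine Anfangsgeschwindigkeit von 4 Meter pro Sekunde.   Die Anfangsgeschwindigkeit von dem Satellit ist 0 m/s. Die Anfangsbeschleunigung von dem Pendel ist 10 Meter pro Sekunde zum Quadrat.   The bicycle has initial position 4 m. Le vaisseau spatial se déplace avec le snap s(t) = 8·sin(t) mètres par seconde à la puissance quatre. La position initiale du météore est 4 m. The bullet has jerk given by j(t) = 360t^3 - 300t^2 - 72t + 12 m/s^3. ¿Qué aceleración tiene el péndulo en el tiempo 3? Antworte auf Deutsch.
Ausgehend von dem Snap s(t) = -720·t^2 + 600·t - 24, nehmen wir 2 Stammfunktionen. Das Integral von dem Snap ist der Ruck. Mit j(0) = -6 erhalten wir j(t) = -240·t^3 + 300·t^2 - 24·t - 6. Das Integral von dem Ruck, mit a(0) = 10, ergibt die Beschleunigung: a(t) = -60·t^4 + 100·t^3 - 12·t^2 - 6·t + 10. Wir haben die Beschleunigung a(t) = -60·t^4 + 100·t^3 - 12·t^2 - 6·t + 10. Durch Einsetzen von t = 3: a(3) = -2276.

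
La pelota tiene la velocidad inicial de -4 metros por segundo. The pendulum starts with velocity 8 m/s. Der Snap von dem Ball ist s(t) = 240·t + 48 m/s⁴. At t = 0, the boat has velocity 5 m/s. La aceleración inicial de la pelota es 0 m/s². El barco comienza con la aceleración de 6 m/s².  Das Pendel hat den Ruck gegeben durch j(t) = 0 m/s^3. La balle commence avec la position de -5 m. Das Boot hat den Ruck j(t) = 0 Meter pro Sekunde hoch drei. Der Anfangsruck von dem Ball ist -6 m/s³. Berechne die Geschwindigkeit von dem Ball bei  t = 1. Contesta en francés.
Nous devons trouver l'intégrale de notre équation du snap s(t) = 240·t + 48 3 fois. En prenant ∫s(t)dt et en appliquant j(0) = -6, nous trouvons j(t) = 120·t^2 + 48·t - 6. La primitive du jerk est l'accélération. En utilisant a(0) = 0, nous obtenons a(t) = 2·t·(20·t^2 + 12·t - 3). En prenant ∫a(t)dt et en appliquant v(0) = -4, nous trouvons v(t) = 10·t^4 + 8·t^3 - 3·t^2 - 4. Nous avons la vitesse v(t) = 10·t^4 + 8·t^3 - 3·t^2 - 4. En substituant t = 1: v(1) = 11.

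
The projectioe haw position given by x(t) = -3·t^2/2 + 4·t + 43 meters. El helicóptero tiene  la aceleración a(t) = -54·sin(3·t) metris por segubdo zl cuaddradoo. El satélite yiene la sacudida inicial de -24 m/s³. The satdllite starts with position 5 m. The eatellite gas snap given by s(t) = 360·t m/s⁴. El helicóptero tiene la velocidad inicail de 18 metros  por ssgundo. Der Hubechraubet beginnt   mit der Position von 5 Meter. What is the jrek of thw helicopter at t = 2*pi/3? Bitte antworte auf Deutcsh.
Um dies zu lösen, müssen wir 1 Ableitung unserer Gleichung für die Beschleunigung a(t) = -54·sin(3·t) nehmen. Durch Ableiten von der Beschleunigung erhalten wir den Ruck: j(t) = -162·cos(3·t). Aus der Gleichung für den Ruck j(t) = -162·cos(3·t), setzen wir t = 2*pi/3 ein und erhalten j = -162.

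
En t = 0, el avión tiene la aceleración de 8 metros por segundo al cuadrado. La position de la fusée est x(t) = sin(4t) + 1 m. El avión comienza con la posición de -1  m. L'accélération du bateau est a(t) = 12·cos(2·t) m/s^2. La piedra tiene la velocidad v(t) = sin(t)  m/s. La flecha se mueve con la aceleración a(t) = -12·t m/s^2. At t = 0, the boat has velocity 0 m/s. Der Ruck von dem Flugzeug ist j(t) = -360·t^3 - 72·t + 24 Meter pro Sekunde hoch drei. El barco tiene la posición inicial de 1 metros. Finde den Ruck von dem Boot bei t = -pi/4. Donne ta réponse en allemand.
Um dies zu lösen, müssen wir 1 Ableitung unserer Gleichung für die Beschleunigung a(t) = 12·cos(2·t) nehmen. Durch Ableiten von der Beschleunigung erhalten wir den Ruck: j(t) = -24·sin(2·t). Mit j(t) = -24·sin(2·t) und Einsetzen von t = -pi/4, finden wir j = 24.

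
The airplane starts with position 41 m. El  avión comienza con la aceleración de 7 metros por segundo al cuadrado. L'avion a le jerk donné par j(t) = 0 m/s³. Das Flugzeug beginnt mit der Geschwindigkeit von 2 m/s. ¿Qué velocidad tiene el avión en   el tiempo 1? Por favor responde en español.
Para resolver esto, necesitamos tomar 2 antiderivadas de nuestra ecuación de la sacudida j(t) = 0. La antiderivada de la sacudida, con a(0) = 7, da la aceleración: a(t) = 7. Integrando la aceleración y usando la condición inicial v(0) = 2, obtenemos v(t) = 7·t + 2. De la ecuación de la velocidad v(t) = 7·t + 2, sustituimos t = 1 para obtener v = 9.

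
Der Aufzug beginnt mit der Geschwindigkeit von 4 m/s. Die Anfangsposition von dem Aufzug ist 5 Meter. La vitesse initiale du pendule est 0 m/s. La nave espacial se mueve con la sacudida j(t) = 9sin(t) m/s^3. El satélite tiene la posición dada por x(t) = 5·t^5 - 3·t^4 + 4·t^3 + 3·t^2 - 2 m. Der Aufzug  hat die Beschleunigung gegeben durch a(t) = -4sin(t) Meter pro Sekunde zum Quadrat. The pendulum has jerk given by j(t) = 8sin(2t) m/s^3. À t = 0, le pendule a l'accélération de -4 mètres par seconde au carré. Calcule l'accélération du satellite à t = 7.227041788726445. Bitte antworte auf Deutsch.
Ausgehend von der Position x(t) = 5·t^5 - 3·t^4 + 4·t^3 + 3·t^2 - 2, nehmen wir 2 Ableitungen. Die Ableitung von der Position ergibt die Geschwindigkeit: v(t) = 25·t^4 - 12·t^3 + 12·t^2 + 6·t. Durch Ableiten von der Geschwindigkeit erhalten wir die Beschleunigung: a(t) = 100·t^3 - 36·t^2 + 24·t + 6. Aus der Gleichung für die Beschleunigung a(t) = 100·t^3 - 36·t^2 + 24·t + 6, setzen wir t = 7.227041788726445 ein und erhalten a = 36046.0996080896.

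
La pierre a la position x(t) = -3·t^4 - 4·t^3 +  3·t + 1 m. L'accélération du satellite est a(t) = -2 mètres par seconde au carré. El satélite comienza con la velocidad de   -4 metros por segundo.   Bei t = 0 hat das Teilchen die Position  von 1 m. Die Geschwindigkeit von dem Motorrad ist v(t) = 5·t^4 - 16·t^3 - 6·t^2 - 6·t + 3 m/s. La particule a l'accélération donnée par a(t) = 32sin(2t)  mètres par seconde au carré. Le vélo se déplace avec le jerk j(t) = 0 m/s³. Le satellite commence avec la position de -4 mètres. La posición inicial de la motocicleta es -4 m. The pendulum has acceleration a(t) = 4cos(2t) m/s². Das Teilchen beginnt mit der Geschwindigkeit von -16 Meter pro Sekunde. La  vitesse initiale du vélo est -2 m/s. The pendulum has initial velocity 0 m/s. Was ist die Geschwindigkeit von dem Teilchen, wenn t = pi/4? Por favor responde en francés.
Nous devons intégrer notre équation de l'accélération a(t) = 32·sin(2·t) 1 fois. La primitive de l'accélération est la vitesse. En utilisant v(0) = -16, nous obtenons v(t) = -16·cos(2·t). De l'équation de la vitesse v(t) = -16·cos(2·t), nous substituons t = pi/4 pour obtenir v = 0.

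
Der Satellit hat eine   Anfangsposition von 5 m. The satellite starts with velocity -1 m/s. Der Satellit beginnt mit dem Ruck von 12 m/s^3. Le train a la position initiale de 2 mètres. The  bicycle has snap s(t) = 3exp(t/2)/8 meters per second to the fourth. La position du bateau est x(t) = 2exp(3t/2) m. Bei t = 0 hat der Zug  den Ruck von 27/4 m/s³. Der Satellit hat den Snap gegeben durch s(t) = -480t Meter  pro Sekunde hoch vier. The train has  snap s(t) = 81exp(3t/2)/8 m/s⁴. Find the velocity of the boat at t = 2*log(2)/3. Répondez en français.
Pour résoudre ceci, nous devons prendre 1 dérivée de notre équation de la position x(t) = 2·exp(3·t/2). En dérivant la position, nous obtenons la vitesse: v(t) = 3·exp(3·t/2). Nous avons la vitesse v(t) = 3·exp(3·t/2). En substituant t = 2*log(2)/3: v(2*log(2)/3) = 6.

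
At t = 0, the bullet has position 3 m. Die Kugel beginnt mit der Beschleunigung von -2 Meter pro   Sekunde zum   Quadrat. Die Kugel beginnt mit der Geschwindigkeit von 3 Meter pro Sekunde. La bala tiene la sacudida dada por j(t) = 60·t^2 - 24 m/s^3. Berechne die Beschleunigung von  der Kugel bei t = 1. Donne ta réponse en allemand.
Um dies zu lösen, müssen wir 1 Integral unserer Gleichung für den Ruck j(t) = 60·t^2 - 24 finden. Mit ∫j(t)dt und Anwendung von a(0) = -2, finden wir a(t) = 20·t^3 - 24·t - 2. Wir haben die Beschleunigung a(t) = 20·t^3 - 24·t - 2. Durch Einsetzen von t = 1: a(1) = -6.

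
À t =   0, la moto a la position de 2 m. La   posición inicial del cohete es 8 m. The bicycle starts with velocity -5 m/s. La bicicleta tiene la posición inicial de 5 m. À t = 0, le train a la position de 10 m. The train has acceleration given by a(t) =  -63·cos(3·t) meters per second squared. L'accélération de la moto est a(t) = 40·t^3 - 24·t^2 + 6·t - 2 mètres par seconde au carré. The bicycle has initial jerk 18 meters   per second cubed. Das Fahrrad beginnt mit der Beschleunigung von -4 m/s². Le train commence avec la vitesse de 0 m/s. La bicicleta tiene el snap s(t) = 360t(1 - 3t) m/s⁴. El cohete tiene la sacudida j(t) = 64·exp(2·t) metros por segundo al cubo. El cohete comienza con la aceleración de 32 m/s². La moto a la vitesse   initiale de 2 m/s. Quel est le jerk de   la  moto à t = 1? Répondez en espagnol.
Partiendo de la aceleración a(t) = 40·t^3 - 24·t^2 + 6·t - 2, tomamos 1 derivada. Derivando la aceleración, obtenemos la sacudida: j(t) = 120·t^2 - 48·t + 6. De la ecuación de la sacudida j(t) = 120·t^2 - 48·t + 6, sustituimos t = 1 para obtener j = 78.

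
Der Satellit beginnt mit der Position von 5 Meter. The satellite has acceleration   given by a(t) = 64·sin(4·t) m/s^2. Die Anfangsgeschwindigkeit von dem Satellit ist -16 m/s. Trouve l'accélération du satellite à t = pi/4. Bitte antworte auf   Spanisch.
Usando a(t) = 64·sin(4·t) y sustituyendo t = pi/4, encontramos a = 0.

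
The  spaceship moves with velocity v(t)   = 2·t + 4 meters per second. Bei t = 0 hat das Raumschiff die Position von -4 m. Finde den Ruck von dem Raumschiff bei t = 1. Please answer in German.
Ausgehend von der Geschwindigkeit v(t) = 2·t + 4, nehmen wir 2 Ableitungen. Mit d/dt von v(t) finden wir a(t) = 2. Die Ableitung von der Beschleunigung ergibt den Ruck: j(t) = 0. Mit j(t) = 0 und Einsetzen von t = 1, finden wir j = 0.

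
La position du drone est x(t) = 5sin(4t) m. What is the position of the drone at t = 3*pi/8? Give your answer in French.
Nous avons la position x(t) = 5·sin(4·t). En substituant t = 3*pi/8: x(3*pi/8) = -5.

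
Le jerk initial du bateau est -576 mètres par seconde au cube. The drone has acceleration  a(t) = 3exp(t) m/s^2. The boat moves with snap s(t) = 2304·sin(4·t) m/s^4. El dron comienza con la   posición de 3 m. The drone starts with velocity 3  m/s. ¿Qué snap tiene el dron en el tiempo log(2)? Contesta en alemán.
Ausgehend von der Beschleunigung a(t) = 3·exp(t), nehmen wir 2 Ableitungen. Die Ableitung von der Beschleunigung ergibt den Ruck: j(t) = 3·exp(t). Durch Ableiten von dem Ruck erhalten wir den Snap: s(t) = 3·exp(t). Mit s(t) = 3·exp(t) und Einsetzen von t = log(2), finden wir s = 6.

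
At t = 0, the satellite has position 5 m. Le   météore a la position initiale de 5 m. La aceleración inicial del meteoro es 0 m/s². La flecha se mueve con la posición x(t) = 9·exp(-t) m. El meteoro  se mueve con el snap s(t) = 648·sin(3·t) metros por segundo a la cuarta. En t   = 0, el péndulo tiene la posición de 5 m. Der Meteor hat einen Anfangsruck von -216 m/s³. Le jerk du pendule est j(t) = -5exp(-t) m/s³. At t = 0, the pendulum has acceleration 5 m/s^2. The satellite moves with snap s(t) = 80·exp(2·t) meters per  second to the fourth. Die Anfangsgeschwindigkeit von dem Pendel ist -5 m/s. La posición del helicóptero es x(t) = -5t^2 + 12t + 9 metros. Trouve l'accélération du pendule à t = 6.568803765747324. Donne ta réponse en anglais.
We must find the integral of our jerk equation j(t) = -5·exp(-t) 1 time. Integrating jerk and using the initial condition a(0) = 5, we get a(t) = 5·exp(-t). Using a(t) = 5·exp(-t) and substituting t = 6.568803765747324, we find a = 0.00701737646792966.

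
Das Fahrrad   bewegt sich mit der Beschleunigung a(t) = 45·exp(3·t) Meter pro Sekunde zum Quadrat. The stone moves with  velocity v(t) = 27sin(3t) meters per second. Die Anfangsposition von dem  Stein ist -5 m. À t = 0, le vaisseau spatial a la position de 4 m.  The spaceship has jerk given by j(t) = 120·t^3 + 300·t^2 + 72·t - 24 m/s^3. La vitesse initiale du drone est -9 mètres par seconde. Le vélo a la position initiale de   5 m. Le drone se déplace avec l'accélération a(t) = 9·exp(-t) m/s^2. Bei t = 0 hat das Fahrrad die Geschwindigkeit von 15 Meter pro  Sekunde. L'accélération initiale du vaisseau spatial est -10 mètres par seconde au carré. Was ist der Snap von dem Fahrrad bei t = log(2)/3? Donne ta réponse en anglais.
To solve this, we need to take 2 derivatives of our acceleration equation a(t) = 45·exp(3·t). The derivative of acceleration gives jerk: j(t) = 135·exp(3·t). Differentiating jerk, we get snap: s(t) = 405·exp(3·t). From the given snap equation s(t) = 405·exp(3·t), we substitute t = log(2)/3 to get s = 810.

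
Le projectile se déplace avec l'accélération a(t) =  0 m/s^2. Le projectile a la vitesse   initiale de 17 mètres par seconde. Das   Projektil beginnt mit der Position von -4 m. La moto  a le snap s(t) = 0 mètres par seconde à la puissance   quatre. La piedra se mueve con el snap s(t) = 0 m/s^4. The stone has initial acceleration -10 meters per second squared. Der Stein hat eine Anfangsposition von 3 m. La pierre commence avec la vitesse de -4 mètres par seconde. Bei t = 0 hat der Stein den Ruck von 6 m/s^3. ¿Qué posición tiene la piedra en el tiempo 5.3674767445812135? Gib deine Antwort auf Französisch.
Pour résoudre ceci, nous devons prendre 4 primitives de notre équation du snap s(t) = 0. La primitive du snap, avec j(0) = 6, donne le jerk: j(t) = 6. En prenant ∫j(t)dt et en appliquant a(0) = -10, nous trouvons a(t) = 6·t - 10. La primitive de l'accélération est la vitesse. En utilisant v(0) = -4, nous obtenons v(t) = 3·t^2 - 10·t - 4. L'intégrale de la vitesse est la position. En utilisant x(0) = 3, nous obtenons x(t) = t^3 - 5·t^2 - 4·t + 3. En utilisant x(t) = t^3 - 5·t^2 - 4·t + 3 et en substituant t = 5.3674767445812135, nous trouvons x = -7.88297303561218.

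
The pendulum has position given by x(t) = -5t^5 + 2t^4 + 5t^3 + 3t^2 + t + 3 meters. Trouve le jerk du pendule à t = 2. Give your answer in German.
Wir müssen unsere Gleichung für die Position x(t) = -5·t^5 + 2·t^4 + 5·t^3 + 3·t^2 + t + 3 3-mal ableiten. Mit d/dt von x(t) finden wir v(t) = -25·t^4 + 8·t^3 + 15·t^2 + 6·t + 1. Die Ableitung von der Geschwindigkeit ergibt die Beschleunigung: a(t) = -100·t^3 + 24·t^2 + 30·t + 6. Mit d/dt von a(t) finden wir j(t) = -300·t^2 + 48·t + 30. Wir haben den Ruck j(t) = -300·t^2 + 48·t + 30. Durch Einsetzen von t = 2: j(2) = -1074.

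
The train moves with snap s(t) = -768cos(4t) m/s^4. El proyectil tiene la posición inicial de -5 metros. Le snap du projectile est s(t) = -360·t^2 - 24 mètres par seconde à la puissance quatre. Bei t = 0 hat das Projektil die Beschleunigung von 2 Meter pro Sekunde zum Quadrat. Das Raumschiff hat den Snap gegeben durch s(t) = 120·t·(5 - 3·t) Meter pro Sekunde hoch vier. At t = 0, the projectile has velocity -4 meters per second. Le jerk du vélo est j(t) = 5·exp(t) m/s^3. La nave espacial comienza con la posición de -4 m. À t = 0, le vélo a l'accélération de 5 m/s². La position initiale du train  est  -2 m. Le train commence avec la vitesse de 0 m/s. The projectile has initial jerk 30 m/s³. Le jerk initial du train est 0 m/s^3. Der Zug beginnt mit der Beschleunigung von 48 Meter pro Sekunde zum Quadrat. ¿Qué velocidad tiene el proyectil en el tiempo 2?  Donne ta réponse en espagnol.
Necesitamos integrar nuestra ecuación del snap s(t) = -360·t^2 - 24 3 veces. La integral del snap es la sacudida. Usando j(0) = 30, obtenemos j(t) = -120·t^3 - 24·t + 30. Integrando la sacudida y usando la condición inicial a(0) = 2, obtenemos a(t) = -30·t^4 - 12·t^2 + 30·t + 2. La integral de la aceleración es la velocidad. Usando v(0) = -4, obtenemos v(t) = -6·t^5 - 4·t^3 + 15·t^2 + 2·t - 4. Usando v(t) = -6·t^5 - 4·t^3 + 15·t^2 + 2·t - 4 y sustituyendo t = 2, encontramos v = -164.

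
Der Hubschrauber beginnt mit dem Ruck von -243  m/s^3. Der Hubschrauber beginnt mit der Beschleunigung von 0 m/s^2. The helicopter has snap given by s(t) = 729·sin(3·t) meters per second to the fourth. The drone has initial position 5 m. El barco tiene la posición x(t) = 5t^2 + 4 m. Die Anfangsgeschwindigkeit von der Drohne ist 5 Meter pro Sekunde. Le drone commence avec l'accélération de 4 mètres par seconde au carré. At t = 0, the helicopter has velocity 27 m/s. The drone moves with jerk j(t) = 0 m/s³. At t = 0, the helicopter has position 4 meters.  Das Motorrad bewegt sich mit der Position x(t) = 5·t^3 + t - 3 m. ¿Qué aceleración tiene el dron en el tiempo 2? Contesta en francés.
Nous devons trouver la primitive de notre équation du jerk j(t) = 0 1 fois. La primitive du jerk, avec a(0) = 4, donne l'accélération: a(t) = 4. De l'équation de l'accélération a(t) = 4, nous substituons t = 2 pour obtenir a = 4.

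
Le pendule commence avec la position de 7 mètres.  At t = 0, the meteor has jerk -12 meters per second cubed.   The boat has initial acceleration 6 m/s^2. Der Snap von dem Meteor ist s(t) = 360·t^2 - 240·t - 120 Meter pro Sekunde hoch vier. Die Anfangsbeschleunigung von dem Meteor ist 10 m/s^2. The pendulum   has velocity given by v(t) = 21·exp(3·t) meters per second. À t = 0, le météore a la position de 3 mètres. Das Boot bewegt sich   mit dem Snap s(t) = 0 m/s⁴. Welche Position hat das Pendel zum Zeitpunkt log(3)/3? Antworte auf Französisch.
Nous devons intégrer notre équation de la vitesse v(t) = 21·exp(3·t) 1 fois. En intégrant la vitesse et en utilisant la condition initiale x(0) = 7, nous obtenons x(t) = 7·exp(3·t). Nous avons la position x(t) = 7·exp(3·t). En substituant t = log(3)/3: x(log(3)/3) = 21.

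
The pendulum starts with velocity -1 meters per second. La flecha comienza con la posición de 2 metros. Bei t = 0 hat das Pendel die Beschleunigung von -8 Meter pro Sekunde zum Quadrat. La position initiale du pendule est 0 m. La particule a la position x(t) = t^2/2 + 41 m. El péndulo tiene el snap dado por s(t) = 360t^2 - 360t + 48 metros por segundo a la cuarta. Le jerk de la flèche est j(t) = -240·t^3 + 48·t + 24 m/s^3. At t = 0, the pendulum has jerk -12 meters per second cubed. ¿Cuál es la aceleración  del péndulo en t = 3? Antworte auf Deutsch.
Um dies zu lösen, müssen wir 2 Stammfunktionen unserer Gleichung für den Snap s(t) = 360·t^2 - 360·t + 48 finden. Die Stammfunktion von dem Snap ist der Ruck. Mit j(0) = -12 erhalten wir j(t) = 120·t^3 - 180·t^2 + 48·t - 12. Mit ∫j(t)dt und Anwendung von a(0) = -8, finden wir a(t) = 30·t^4 - 60·t^3 + 24·t^2 - 12·t - 8. Aus der Gleichung für die Beschleunigung a(t) = 30·t^4 - 60·t^3 + 24·t^2 - 12·t - 8, setzen wir t = 3 ein und erhalten a = 982.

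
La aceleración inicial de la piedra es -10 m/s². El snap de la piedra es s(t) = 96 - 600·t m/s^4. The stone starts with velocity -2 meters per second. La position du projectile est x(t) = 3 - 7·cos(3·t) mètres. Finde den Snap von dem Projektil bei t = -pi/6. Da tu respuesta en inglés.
We must differentiate our position equation x(t) = 3 - 7·cos(3·t) 4 times. Taking d/dt of x(t), we find v(t) = 21·sin(3·t). Differentiating velocity, we get acceleration: a(t) = 63·cos(3·t). The derivative of acceleration gives jerk: j(t) = -189·sin(3·t). The derivative of jerk gives snap: s(t) = -567·cos(3·t). Using s(t) = -567·cos(3·t) and substituting t = -pi/6, we find s = 0.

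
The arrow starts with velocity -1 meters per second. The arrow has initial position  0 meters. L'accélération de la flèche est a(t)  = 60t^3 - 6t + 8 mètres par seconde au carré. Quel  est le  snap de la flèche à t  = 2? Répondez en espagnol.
Para resolver esto, necesitamos tomar 2 derivadas de nuestra ecuación de la aceleración a(t) = 60·t^3 - 6·t + 8. Tomando d/dt de a(t), encontramos j(t) = 180·t^2 - 6. Tomando d/dt de j(t), encontramos s(t) = 360·t. Usando s(t) = 360·t y sustituyendo t = 2, encontramos s = 720.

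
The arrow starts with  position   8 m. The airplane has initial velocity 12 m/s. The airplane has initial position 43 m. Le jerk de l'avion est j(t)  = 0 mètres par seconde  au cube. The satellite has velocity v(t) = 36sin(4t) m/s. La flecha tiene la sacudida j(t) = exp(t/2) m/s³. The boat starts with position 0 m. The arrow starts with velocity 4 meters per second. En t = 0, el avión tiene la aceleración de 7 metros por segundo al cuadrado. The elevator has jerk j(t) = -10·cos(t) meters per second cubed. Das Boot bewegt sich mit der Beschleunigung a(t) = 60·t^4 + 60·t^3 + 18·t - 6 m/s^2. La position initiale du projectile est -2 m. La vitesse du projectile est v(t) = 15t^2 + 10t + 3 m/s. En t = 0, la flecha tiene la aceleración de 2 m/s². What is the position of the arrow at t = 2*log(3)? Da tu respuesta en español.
Necesitamos integrar nuestra ecuación de la sacudida j(t) = exp(t/2) 3 veces. La integral de la sacudida es la aceleración. Usando a(0) = 2, obtenemos a(t) = 2·exp(t/2). La antiderivada de la aceleración, con v(0) = 4, da la velocidad: v(t) = 4·exp(t/2). La integral de la velocidad, con x(0) = 8, da la posición: x(t) = 8·exp(t/2). Usando x(t) = 8·exp(t/2) y sustituyendo t = 2*log(3), encontramos x = 24.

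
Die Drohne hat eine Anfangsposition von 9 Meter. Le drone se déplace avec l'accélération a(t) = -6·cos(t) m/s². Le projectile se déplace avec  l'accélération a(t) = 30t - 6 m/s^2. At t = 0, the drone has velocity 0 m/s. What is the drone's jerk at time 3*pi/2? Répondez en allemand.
Um dies zu lösen, müssen wir 1 Ableitung unserer Gleichung für die Beschleunigung a(t) = -6·cos(t) nehmen. Mit d/dt von a(t) finden wir j(t) = 6·sin(t). Mit j(t) = 6·sin(t) und Einsetzen von t = 3*pi/2, finden wir j = -6.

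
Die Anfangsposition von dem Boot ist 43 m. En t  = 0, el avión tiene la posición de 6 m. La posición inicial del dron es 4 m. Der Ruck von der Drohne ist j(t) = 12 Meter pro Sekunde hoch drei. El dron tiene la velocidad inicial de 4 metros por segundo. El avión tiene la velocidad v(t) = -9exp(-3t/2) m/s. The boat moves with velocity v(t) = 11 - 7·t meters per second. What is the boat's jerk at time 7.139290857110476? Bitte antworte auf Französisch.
En partant de la vitesse v(t) = 11 - 7·t, nous prenons 2 dérivées. En dérivant la vitesse, nous obtenons l'accélération: a(t) = -7. En dérivant l'accélération, nous obtenons le jerk: j(t) = 0. Nous avons le jerk j(t) = 0. En substituant t = 7.139290857110476: j(7.139290857110476) = 0.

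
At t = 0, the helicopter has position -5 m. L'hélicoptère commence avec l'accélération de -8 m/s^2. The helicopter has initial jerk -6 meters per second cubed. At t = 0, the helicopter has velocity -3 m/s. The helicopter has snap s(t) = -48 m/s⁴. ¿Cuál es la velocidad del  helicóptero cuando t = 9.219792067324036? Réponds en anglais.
We need to integrate our snap equation s(t) = -48 3 times. Finding the antiderivative of s(t) and using j(0) = -6: j(t) = -48·t - 6. The integral of jerk, with a(0) = -8, gives acceleration: a(t) = -24·t^2 - 6·t - 8. The antiderivative of acceleration, with v(0) = -3, gives velocity: v(t) = -8·t^3 - 3·t^2 - 8·t - 3. Using v(t) = -8·t^3 - 3·t^2 - 8·t - 3 and substituting t = 9.219792067324036, we find v = -6601.56740282166.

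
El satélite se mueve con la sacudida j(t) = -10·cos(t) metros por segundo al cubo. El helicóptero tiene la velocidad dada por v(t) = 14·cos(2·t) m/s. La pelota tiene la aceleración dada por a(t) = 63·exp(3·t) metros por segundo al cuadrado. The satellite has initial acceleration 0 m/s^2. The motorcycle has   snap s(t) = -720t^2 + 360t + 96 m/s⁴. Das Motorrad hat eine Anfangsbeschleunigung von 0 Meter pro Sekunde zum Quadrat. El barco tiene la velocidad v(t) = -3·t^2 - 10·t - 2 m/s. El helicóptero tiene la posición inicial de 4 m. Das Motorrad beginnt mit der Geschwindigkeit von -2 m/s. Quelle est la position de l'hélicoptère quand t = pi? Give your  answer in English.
We must find the integral of our velocity equation v(t) = 14·cos(2·t) 1 time. Integrating velocity and using the initial condition x(0) = 4, we get x(t) = 7·sin(2·t) + 4. Using x(t) = 7·sin(2·t) + 4 and substituting t = pi, we find x = 4.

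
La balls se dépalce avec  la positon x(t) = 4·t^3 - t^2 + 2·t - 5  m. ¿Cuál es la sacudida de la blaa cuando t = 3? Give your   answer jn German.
Ausgehend von der Position x(t) = 4·t^3 - t^2 + 2·t - 5, nehmen wir 3 Ableitungen. Mit d/dt von x(t) finden wir v(t) = 12·t^2 - 2·t + 2. Mit d/dt von v(t) finden wir a(t) = 24·t - 2. Die Ableitung von der Beschleunigung ergibt den Ruck: j(t) = 24. Mit j(t) = 24 und Einsetzen von t = 3, finden wir j = 24.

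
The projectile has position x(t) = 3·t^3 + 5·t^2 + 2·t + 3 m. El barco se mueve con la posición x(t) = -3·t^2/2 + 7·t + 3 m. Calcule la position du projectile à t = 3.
De l'équation de la position x(t) = 3·t^3 + 5·t^2 + 2·t + 3, nous substituons t = 3 pour obtenir x = 135.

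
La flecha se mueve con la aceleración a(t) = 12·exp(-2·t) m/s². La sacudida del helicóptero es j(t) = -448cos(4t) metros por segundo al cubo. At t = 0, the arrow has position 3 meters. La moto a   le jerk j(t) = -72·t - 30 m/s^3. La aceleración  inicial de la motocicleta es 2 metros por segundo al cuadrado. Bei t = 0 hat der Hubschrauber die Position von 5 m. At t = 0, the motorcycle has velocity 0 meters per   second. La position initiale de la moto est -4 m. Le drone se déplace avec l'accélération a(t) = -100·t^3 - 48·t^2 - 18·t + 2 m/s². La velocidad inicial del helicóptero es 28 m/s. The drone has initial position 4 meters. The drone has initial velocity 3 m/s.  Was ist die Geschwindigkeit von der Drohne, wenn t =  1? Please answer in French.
Pour résoudre ceci, nous devons prendre 1 primitive de notre équation de l'accélération a(t) = -100·t^3 - 48·t^2 - 18·t + 2. L'intégrale de l'accélération est la vitesse. En utilisant v(0) = 3, nous obtenons v(t) = -25·t^4 - 16·t^3 - 9·t^2 + 2·t + 3. De l'équation de la vitesse v(t) = -25·t^4 - 16·t^3 - 9·t^2 + 2·t + 3, nous substituons t = 1 pour obtenir v = -45.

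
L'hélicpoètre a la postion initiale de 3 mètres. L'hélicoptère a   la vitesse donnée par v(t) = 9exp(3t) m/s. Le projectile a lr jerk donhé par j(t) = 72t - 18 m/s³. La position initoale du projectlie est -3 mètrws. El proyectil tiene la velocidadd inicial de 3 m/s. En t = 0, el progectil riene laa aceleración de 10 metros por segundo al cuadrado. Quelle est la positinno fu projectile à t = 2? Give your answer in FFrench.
En partant du jerk j(t) = 72·t - 18, nous prenons 3 intégrales. L'intégrale du jerk est l'accélération. En utilisant a(0) = 10, nous obtenons a(t) = 36·t^2 - 18·t + 10. L'intégrale de l'accélération, avec v(0) = 3, donne la vitesse: v(t) = 12·t^3 - 9·t^2 + 10·t + 3. L'intégrale de la vitesse est la position. En utilisant x(0) = -3, nous obtenons x(t) = 3·t^4 - 3·t^3 + 5·t^2 + 3·t - 3. En utilisant x(t) = 3·t^4 - 3·t^3 + 5·t^2 + 3·t - 3 et en substituant t = 2, nous trouvons x = 47.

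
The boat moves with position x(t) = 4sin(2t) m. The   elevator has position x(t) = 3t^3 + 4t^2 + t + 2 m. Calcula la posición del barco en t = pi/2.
De la ecuación de la posición x(t) = 4·sin(2·t), sustituimos t = pi/2 para obtener x = 0.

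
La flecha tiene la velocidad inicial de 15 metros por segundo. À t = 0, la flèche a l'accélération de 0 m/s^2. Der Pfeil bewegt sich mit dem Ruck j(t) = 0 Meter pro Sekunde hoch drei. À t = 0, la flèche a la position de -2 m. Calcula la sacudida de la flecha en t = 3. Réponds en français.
En utilisant j(t) = 0 et en substituant t = 3, nous trouvons j = 0.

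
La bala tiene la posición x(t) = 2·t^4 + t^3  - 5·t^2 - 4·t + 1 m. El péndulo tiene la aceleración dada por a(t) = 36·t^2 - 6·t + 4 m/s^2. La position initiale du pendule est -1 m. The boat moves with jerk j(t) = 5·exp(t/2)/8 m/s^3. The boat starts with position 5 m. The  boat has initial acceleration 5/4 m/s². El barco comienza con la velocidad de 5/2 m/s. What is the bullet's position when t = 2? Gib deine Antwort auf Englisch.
Using x(t) = 2·t^4 + t^3 - 5·t^2 - 4·t + 1 and substituting t = 2, we find x = 13.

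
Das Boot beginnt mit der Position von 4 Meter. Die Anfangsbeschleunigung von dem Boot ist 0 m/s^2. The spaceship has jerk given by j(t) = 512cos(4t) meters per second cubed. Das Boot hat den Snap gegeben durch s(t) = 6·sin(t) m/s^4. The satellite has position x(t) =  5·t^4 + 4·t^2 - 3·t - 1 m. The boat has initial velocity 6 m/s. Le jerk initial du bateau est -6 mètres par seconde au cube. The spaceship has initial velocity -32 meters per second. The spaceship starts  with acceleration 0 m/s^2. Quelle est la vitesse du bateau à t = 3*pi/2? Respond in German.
Ausgehend von dem Snap s(t) = 6·sin(t), nehmen wir 3 Stammfunktionen. Das Integral von dem Snap, mit j(0) = -6, ergibt den Ruck: j(t) = -6·cos(t). Durch Integration von dem Ruck und Verwendung der Anfangsbedingung a(0) = 0, erhalten wir a(t) = -6·sin(t). Das Integral von der Beschleunigung, mit v(0) = 6, ergibt die Geschwindigkeit: v(t) = 6·cos(t). Mit v(t) = 6·cos(t) und Einsetzen von t = 3*pi/2, finden wir v = 0.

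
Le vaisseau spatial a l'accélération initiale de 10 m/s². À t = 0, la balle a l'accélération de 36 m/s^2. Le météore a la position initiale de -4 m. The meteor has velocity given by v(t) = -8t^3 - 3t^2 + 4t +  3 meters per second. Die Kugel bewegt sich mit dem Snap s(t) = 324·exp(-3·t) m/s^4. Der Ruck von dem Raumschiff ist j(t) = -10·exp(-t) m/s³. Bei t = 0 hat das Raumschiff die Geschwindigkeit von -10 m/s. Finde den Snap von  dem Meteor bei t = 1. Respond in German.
Um dies zu lösen, müssen wir 3 Ableitungen unserer Gleichung für die Geschwindigkeit v(t) = -8·t^3 - 3·t^2 + 4·t + 3 nehmen. Mit d/dt von v(t) finden wir a(t) = -24·t^2 - 6·t + 4. Die Ableitung von der Beschleunigung ergibt den Ruck: j(t) = -48·t - 6. Durch Ableiten von dem Ruck erhalten wir den Snap: s(t) = -48. Aus der Gleichung für den Snap s(t) = -48, setzen wir t = 1 ein und erhalten s = -48.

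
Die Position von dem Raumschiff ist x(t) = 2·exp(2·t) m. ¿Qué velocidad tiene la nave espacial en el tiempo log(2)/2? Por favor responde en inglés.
We must differentiate our position equation x(t) = 2·exp(2·t) 1 time. Taking d/dt of x(t), we find v(t) = 4·exp(2·t). We have velocity v(t) = 4·exp(2·t). Substituting t = log(2)/2: v(log(2)/2) = 8.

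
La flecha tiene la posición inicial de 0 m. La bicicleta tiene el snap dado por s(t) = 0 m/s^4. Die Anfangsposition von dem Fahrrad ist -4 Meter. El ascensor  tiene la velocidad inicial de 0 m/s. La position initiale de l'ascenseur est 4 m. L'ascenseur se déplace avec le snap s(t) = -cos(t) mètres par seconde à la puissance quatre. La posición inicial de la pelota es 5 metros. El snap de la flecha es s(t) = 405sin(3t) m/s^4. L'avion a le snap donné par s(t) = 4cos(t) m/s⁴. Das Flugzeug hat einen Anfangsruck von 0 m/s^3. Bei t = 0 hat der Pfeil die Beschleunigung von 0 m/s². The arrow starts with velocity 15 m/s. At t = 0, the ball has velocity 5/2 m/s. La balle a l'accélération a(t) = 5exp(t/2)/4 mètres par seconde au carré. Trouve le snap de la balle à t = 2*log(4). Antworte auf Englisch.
To solve this, we need to take 2 derivatives of our acceleration equation a(t) = 5·exp(t/2)/4. The derivative of acceleration gives jerk: j(t) = 5·exp(t/2)/8. Differentiating jerk, we get snap: s(t) = 5·exp(t/2)/16. Using s(t) = 5·exp(t/2)/16 and substituting t = 2*log(4), we find s = 5/4.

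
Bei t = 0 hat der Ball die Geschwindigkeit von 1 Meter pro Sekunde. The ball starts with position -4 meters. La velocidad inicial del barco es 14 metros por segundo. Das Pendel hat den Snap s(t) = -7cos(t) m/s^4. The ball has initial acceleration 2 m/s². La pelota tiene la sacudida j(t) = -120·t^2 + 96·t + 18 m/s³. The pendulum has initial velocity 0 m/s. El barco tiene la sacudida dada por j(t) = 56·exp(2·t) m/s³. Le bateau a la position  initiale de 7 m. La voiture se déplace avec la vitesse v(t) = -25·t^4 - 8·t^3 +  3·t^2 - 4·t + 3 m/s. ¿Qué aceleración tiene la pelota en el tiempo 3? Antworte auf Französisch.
Nous devons trouver la primitive de notre équation du jerk j(t) = -120·t^2 + 96·t + 18 1 fois. La primitive du jerk, avec a(0) = 2, donne l'accélération: a(t) = -40·t^3 + 48·t^2 + 18·t + 2. De l'équation de l'accélération a(t) = -40·t^3 + 48·t^2 + 18·t + 2, nous substituons t = 3 pour obtenir a = -592.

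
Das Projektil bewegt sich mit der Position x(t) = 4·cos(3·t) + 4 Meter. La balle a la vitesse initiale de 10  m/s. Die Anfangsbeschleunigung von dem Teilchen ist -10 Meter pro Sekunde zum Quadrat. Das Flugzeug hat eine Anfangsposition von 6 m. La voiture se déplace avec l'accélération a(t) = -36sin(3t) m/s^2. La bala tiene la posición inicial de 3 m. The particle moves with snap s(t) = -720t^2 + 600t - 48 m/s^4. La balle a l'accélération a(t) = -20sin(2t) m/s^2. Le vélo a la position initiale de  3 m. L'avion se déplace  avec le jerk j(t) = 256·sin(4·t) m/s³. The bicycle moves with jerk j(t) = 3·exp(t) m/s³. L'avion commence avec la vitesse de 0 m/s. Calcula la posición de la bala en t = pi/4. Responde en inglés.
Starting from acceleration a(t) = -20·sin(2·t), we take 2 integrals. The antiderivative of acceleration is velocity. Using v(0) = 10, we get v(t) = 10·cos(2·t). The integral of velocity is position. Using x(0) = 3, we get x(t) = 5·sin(2·t) + 3. From the given position equation x(t) = 5·sin(2·t) + 3, we substitute t = pi/4 to get x = 8.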